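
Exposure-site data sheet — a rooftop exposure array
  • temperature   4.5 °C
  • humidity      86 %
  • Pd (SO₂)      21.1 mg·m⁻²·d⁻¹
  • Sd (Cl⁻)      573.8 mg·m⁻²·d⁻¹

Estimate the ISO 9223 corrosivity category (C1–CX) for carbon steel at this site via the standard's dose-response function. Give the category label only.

C5

carbon steel: T≤10 °C ⇒ hinge +0.150·(4.5−10) = -0.8250
  SO₂ term: 1.77·21.1^0.52·exp(0.02·86-0.8250) = 21.15
  Sd branch = 0.102·Sd^0.62·e^(0.033·RH+0.04·T) = 107.1 μm/a
  sum: 21.15 + 107.1 → r_corr = 128.2 μm/a
Category bounds: 80…200 μm/a bracket r_corr ⇒ C5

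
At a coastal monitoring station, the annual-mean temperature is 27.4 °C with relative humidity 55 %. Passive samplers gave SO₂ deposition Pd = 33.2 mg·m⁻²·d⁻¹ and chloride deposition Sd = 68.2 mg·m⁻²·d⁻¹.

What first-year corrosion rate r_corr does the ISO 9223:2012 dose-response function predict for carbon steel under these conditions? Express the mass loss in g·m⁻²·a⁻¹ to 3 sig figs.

r_corr = 302 g·m⁻²·a⁻¹

carbon steel: temperature factor f = -0.054·(17.4) = -0.9396
  Pd branch = 1.77·Pd^0.52·e^(0.02·RH+f) = 12.84 μm/a
  Cl⁻ term: 0.102·68.2^0.62·exp(0.033·55+0.04·27.4) = 25.69
  sum: 12.84 + 25.69 → r_corr = 38.53 μm/a
Convert to mass loss: 38.53 μm/a × 7.85 g/cm³ = 302.5 g·m⁻²·a⁻¹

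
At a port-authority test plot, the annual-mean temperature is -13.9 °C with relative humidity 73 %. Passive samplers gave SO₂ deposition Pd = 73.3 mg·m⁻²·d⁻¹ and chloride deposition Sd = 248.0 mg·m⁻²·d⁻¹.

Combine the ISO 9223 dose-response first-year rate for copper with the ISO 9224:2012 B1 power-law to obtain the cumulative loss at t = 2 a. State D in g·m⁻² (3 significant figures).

D(2) = 5.37 g·m⁻²

copper: T≤10 °C ⇒ hinge +0.126·(-13.9−10) = -3.0114
  Pd branch = 0.0053·Pd^0.26·e^(0.059·RH+f) = 0.05914 μm/a
  Cl⁻ term: 0.01025·248.0^0.27·exp(0.036·73+0.049·-13.9) = 0.3182
  sum: 0.05914 + 0.3182 → r_corr = 0.3774 μm/a
ISO 9224: D(t) = r_corr · t^b with b = 0.667 (copper, B1)
  D(2) = 0.3774 × 2^0.667 = 0.3774 × 1.588 = 0.5992 μm
  Mass loss = 0.5992 μm × 8.96 g/cm³ = 5.369 g·m⁻²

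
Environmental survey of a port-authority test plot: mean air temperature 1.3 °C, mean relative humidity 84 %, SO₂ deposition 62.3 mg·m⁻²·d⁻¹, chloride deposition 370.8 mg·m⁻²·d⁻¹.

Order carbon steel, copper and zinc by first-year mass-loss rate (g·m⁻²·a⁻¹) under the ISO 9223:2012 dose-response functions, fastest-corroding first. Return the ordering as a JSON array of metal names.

carbon steel: f(T) = +0.150·(T−10) [T≤10 °C] = -1.3050
  SO₂ term: 1.77·62.3^0.52·exp(0.02·84-1.3050) = 22.08
  Cl⁻ term: 0.102·370.8^0.62·exp(0.033·84+0.04·1.3) = 67.28
  r_corr = 22.08 + 67.28 = 89.36 μm/a
  mass loss = 89.36 μm/a × 7.85 g/cm³ = 701.5 g·m⁻²·a⁻¹
copper: T≤10 °C ⇒ hinge +0.126·(1.3−10) = -1.0962
  Pd branch = 0.0053·Pd^0.26·e^(0.059·RH+f) = 0.7364 μm/a
  Cl⁻ term: 0.01025·370.8^0.27·exp(0.036·84+0.049·1.3) = 1.11
  r_corr = 0.7364 + 1.11 = 1.847 μm/a
  mass loss = 1.847 μm/a × 8.96 g/cm³ = 16.54 g·m⁻²·a⁻¹
zinc: f(T) = +0.038·(T−10) [T≤10 °C] = -0.3306
  SO₂ term: 0.0129·62.3^0.44·exp(0.046·84-0.3306) = 2.721
  Cl⁻ term: 0.0175·370.8^0.57·exp(0.008·84+0.085·1.3) = 1.115
  r_corr = 2.721 + 1.115 = 3.836 μm/a
  mass loss = 3.836 μm/a × 7.14 g/cm³ = 27.39 g·m⁻²·a⁻¹
Ordering by g·m⁻²·a⁻¹: carbon steel (701) > zinc (27.4) > copper (16.5)

["carbon steel", "zinc", "copper"]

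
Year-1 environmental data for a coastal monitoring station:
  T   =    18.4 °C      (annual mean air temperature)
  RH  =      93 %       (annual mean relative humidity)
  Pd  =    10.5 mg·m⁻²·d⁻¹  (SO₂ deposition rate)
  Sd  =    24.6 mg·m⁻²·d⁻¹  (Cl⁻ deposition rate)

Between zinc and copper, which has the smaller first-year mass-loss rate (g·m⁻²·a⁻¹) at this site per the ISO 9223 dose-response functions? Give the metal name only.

zinc

zinc: f(T) = -0.071·(T−10) [T>10 °C] = -0.5964
  sulphur-dioxide contribution → 1.441 μm/a
  chloride contribution → 1.092 μm/a
  total first-year rate 2.533 μm/a
  mass loss = 2.533 μm/a × 7.14 g/cm³ = 18.09 g·m⁻²·a⁻¹
copper: f(T) = -0.080·(T−10) [T>10 °C] = -0.6720
  sulphur-dioxide contribution → 1.205 μm/a
  chloride contribution → 1.706 μm/a
  ⇒ r_corr(copper) = 2.91 μm/a
  mass loss = 2.91 μm/a × 8.96 g/cm³ = 26.08 g·m⁻²·a⁻¹
Ordering by g·m⁻²·a⁻¹: copper (26.1) > zinc (18.1)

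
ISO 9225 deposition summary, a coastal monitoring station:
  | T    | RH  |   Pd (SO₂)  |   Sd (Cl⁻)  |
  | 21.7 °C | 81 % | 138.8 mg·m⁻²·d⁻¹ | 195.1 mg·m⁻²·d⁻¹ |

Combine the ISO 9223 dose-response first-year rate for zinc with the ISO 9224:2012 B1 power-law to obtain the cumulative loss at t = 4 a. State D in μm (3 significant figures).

zinc: T>10 °C ⇒ hinge -0.071·(21.7−10) = -0.8307
  sulphur-dioxide contribution → 2.045 μm/a
  chloride contribution → 4.275 μm/a
  ⇒ r_corr(zinc) = 6.32 μm/a
Power-law: D(4) = r_corr · 4^0.813
  D(4) = 6.32 × 4^0.813 = 6.32 × 3.087 = 19.51 μm

D(4) = 19.5 μm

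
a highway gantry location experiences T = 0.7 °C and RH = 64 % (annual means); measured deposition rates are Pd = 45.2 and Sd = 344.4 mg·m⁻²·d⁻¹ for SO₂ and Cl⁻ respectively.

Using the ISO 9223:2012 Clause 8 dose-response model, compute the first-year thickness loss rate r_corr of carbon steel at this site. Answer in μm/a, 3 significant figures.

carbon steel: f(T) = +0.150·(T−10) [T≤10 °C] = -1.3950
  sulphur-dioxide contribution → 11.45 μm/a
  chloride contribution → 32.43 μm/a
  ⇒ r_corr(carbon steel) = 43.88 μm/a

r_corr = 43.9 μm/a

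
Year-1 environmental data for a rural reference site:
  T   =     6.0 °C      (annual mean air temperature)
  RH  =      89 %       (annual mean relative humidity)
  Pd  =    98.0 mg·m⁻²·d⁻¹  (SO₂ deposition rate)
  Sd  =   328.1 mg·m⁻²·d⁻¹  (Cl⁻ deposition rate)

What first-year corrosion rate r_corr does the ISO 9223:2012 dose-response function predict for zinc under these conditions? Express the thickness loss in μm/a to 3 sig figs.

r_corr = 6.61 μm/a

zinc: temperature factor f = +0.038·(-4.0) = -0.1520
  sulphur-dioxide contribution → 4.997 μm/a
  chloride contribution → 1.614 μm/a
  ⇒ r_corr(zinc) = 6.611 μm/a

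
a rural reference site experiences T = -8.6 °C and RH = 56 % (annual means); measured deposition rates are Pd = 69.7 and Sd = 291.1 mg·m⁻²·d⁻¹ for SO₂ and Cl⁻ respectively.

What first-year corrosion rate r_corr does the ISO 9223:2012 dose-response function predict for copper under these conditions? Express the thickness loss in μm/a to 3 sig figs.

copper: T≤10 °C ⇒ hinge +0.126·(-8.6−10) = -2.3436
  sulphur-dioxide contribution → 0.04175 μm/a
  chloride contribution → 0.2336 μm/a
  total first-year rate 0.2754 μm/a

r_corr = 0.275 μm/a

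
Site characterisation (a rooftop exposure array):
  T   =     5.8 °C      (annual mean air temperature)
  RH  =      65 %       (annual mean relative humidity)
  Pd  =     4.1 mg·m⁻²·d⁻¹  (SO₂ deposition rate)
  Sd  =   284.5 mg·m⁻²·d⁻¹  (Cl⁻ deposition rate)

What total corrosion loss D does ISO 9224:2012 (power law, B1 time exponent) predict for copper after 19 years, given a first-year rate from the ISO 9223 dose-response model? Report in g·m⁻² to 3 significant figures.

D(19) = 54.8 g·m⁻²

copper: T≤10 °C ⇒ hinge +0.126·(5.8−10) = -0.5292
  Pd branch = 0.0053·Pd^0.26·e^(0.059·RH+f) = 0.2086 μm/a
  Cl⁻ term: 0.01025·284.5^0.27·exp(0.036·65+0.049·5.8) = 0.6501
  r_corr = 0.2086 + 0.6501 = 0.8587 μm/a
ISO 9224: D(t) = r_corr · t^b with b = 0.667 (copper, B1)
  D(19) = 0.8587 × 19^0.667 = 0.8587 × 7.127 = 6.12 μm
  Mass loss = 6.12 μm × 8.96 g/cm³ = 54.84 g·m⁻²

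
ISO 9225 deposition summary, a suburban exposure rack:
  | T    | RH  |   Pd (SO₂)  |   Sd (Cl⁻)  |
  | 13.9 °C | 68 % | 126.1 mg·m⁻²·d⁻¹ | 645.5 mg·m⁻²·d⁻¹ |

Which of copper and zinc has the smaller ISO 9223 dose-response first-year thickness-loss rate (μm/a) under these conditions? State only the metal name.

copper

copper: T>10 °C ⇒ hinge -0.080·(13.9−10) = -0.3120
  Pd branch = 0.0053·Pd^0.26·e^(0.059·RH+f) = 0.754 μm/a
  Cl⁻ term: 0.01025·645.5^0.27·exp(0.036·68+0.049·13.9) = 1.344
  r_corr = 0.754 + 1.344 = 2.098 μm/a
zinc: T>10 °C ⇒ hinge -0.071·(13.9−10) = -0.2769
  SO₂ term: 0.0129·126.1^0.44·exp(0.046·68-0.2769) = 1.876
  Sd branch = 0.0175·Sd^0.57·e^(0.008·RH+0.085·T) = 3.927 μm/a
  r_corr = 1.876 + 3.927 = 5.802 μm/a
Ordering by μm/a: zinc (5.8) > copper (2.1)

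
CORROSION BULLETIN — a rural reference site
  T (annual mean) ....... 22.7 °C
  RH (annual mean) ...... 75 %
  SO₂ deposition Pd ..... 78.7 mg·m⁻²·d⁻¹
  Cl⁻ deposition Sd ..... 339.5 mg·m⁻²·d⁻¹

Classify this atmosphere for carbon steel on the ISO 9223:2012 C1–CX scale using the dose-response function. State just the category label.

C5

carbon steel: T>10 °C ⇒ hinge -0.054·(22.7−10) = -0.6858
  SO₂ term: 1.77·78.7^0.52·exp(0.02·75-0.6858) = 38.68
  Sd branch = 0.102·Sd^0.62·e^(0.033·RH+0.04·T) = 111.4 μm/a
  r_corr = 38.68 + 111.4 = 150.1 μm/a
Category bounds: 80…200 μm/a bracket r_corr ⇒ C5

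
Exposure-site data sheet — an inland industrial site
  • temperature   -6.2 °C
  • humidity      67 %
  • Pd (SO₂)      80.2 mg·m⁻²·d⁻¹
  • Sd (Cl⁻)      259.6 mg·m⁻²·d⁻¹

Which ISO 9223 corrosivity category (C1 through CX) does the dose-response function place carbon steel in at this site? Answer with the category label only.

C3

carbon steel: temperature factor f = +0.150·(-16.2) = -2.4300
  Pd branch = 1.77·Pd^0.52·e^(0.02·RH+f) = 5.818 μm/a
  Cl⁻ term: 0.102·259.6^0.62·exp(0.033·67+0.04·-6.2) = 22.8
  sum: 5.818 + 22.8 → r_corr = 28.62 μm/a
Category bounds: 25…50 μm/a bracket r_corr ⇒ C3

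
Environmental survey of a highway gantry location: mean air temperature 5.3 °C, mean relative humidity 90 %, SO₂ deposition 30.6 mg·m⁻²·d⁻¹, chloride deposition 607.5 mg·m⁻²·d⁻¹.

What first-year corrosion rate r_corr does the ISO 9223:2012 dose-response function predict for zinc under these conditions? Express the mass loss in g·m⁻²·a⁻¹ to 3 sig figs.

zinc: T≤10 °C ⇒ hinge +0.038·(5.3−10) = -0.1786
  Pd branch = 0.0129·Pd^0.44·e^(0.046·RH+f) = 3.053 μm/a
  Sd branch = 0.0175·Sd^0.57·e^(0.008·RH+0.085·T) = 2.178 μm/a
  sum: 3.053 + 2.178 → r_corr = 5.231 μm/a
Convert to mass loss: 5.231 μm/a × 7.14 g/cm³ = 37.35 g·m⁻²·a⁻¹

r_corr = 37.3 g·m⁻²·a⁻¹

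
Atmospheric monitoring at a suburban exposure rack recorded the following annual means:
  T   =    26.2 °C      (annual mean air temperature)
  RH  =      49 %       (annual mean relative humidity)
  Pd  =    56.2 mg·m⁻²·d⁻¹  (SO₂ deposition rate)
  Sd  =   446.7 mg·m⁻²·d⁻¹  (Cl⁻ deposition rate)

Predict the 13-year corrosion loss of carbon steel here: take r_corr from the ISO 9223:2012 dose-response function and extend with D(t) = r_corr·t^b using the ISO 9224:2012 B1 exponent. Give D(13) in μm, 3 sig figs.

D(13) = 307 μm

carbon steel: f(T) = -0.054·(T−10) [T>10 °C] = -0.8748
  sulphur-dioxide contribution → 15.98 μm/a
  chloride contribution → 64.42 μm/a
  total first-year rate 80.4 μm/a
Power-law: D(13) = r_corr · 13^0.523
  D(13) = 80.4 × 13^0.523 = 80.4 × 3.825 = 307.5 μm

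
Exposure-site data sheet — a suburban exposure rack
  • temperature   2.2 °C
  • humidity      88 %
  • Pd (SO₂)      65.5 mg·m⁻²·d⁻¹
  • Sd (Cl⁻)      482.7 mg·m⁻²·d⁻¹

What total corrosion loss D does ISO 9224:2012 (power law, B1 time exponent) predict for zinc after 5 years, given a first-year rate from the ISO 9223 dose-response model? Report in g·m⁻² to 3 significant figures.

zinc: f(T) = +0.038·(T−10) [T≤10 °C] = -0.2964
  SO₂ term: 0.0129·65.5^0.44·exp(0.046·88-0.2964) = 3.46
  Sd branch = 0.0175·Sd^0.57·e^(0.008·RH+0.085·T) = 1.444 μm/a
  sum: 3.46 + 1.444 → r_corr = 4.904 μm/a
ISO 9224: D(t) = r_corr · t^b with b = 0.813 (zinc, B1)
  D(5) = 4.904 × 5^0.813 = 4.904 × 3.701 = 18.15 μm
  Mass loss = 18.15 μm × 7.14 g/cm³ = 129.6 g·m⁻²

D(5) = 130 g·m⁻²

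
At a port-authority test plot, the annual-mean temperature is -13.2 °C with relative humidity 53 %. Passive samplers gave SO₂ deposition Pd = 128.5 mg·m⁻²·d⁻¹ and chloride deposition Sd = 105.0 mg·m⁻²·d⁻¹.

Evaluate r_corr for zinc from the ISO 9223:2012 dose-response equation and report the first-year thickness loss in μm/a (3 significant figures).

r_corr = 0.642 μm/a

zinc: T≤10 °C ⇒ hinge +0.038·(-13.2−10) = -0.8816
  sulphur-dioxide contribution → 0.5181 μm/a
  chloride contribution → 0.1236 μm/a
  ⇒ r_corr(zinc) = 0.6417 μm/a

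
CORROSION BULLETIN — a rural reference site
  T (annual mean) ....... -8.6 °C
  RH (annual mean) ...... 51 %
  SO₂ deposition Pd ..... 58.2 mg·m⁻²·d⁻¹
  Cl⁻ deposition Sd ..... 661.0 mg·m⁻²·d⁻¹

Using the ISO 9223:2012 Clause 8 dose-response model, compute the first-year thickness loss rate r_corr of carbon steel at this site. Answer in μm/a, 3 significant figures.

carbon steel: f(T) = +0.150·(T−10) [T≤10 °C] = -2.7900
  SO₂ term: 1.77·58.2^0.52·exp(0.02·51-2.7900) = 2.495
  Cl⁻ term: 0.102·661.0^0.62·exp(0.033·51+0.04·-8.6) = 21.81
  sum: 2.495 + 21.81 → r_corr = 24.3 μm/a

r_corr = 24.3 μm/a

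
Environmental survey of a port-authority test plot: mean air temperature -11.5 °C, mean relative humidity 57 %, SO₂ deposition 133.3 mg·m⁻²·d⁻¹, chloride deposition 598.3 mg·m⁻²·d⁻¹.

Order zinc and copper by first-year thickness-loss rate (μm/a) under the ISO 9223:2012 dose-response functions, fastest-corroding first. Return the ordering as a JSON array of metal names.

["zinc", "copper"]

zinc: T≤10 °C ⇒ hinge +0.038·(-11.5−10) = -0.8170
  SO₂ term: 0.0129·133.3^0.44·exp(0.046·57-0.8170) = 0.6752
  Cl⁻ term: 0.0175·598.3^0.57·exp(0.008·57+0.085·-11.5) = 0.3976
  r_corr = 0.6752 + 0.3976 = 1.073 μm/a
copper: T≤10 °C ⇒ hinge +0.126·(-11.5−10) = -2.7090
  Pd branch = 0.0053·Pd^0.26·e^(0.059·RH+f) = 0.03637 μm/a
  Cl⁻ term: 0.01025·598.3^0.27·exp(0.036·57+0.049·-11.5) = 0.2552
  sum: 0.03637 + 0.2552 → r_corr = 0.2916 μm/a
Ordering by μm/a: zinc (1.07) > copper (0.292)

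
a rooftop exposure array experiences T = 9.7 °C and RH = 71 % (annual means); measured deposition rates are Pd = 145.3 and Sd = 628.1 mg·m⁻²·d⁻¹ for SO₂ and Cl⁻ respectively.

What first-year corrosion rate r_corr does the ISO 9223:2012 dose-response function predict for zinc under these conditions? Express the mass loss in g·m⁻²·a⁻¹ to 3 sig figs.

zinc: temperature factor f = +0.038·(-0.3) = -0.0114
  SO₂ term: 0.0129·145.3^0.44·exp(0.046·71-0.0114) = 2.988
  Cl⁻ term: 0.0175·628.1^0.57·exp(0.008·71+0.085·9.7) = 2.771
  r_corr = 2.988 + 2.771 = 5.76 μm/a
Convert to mass loss: 5.76 μm/a × 7.14 g/cm³ = 41.12 g·m⁻²·a⁻¹

r_corr = 41.1 g·m⁻²·a⁻¹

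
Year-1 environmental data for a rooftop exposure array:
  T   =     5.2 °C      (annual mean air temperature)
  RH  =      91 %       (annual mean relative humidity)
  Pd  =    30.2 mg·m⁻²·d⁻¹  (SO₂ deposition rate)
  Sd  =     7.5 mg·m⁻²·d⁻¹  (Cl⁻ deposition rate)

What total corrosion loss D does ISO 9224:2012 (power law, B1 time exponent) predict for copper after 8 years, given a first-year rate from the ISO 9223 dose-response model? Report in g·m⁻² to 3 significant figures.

copper: temperature factor f = +0.126·(-4.8) = -0.6048
  Pd branch = 0.0053·Pd^0.26·e^(0.059·RH+f) = 1.507 μm/a
  Cl⁻ term: 0.01025·7.5^0.27·exp(0.036·91+0.049·5.2) = 0.6031
  r_corr = 1.507 + 0.6031 = 2.11 μm/a
Long-term exponent b (ISO 9224 Table 2, B1) = 0.667
  D(8) = 2.11 × 8^0.667 = 2.11 × 4.003 = 8.447 μm
  Mass loss = 8.447 μm × 8.96 g/cm³ = 75.68 g·m⁻²

D(8) = 75.7 g·m⁻²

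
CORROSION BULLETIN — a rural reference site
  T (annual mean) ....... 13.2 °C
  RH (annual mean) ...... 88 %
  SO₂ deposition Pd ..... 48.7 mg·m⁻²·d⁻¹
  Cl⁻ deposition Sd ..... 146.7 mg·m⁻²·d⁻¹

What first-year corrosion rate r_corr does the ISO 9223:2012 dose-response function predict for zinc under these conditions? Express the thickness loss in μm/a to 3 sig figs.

zinc: temperature factor f = -0.071·(3.2) = -0.2272
  Pd branch = 0.0129·Pd^0.44·e^(0.046·RH+f) = 3.254 μm/a
  Cl⁻ term: 0.0175·146.7^0.57·exp(0.008·88+0.085·13.2) = 1.866
  sum: 3.254 + 1.866 → r_corr = 5.12 μm/a

r_corr = 5.12 μm/a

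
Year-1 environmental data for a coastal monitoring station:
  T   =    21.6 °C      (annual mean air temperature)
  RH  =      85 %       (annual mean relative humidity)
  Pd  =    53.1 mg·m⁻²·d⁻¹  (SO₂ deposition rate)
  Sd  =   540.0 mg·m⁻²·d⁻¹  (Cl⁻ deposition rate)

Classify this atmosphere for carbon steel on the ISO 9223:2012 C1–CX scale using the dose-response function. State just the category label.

CX

carbon steel: f(T) = -0.054·(T−10) [T>10 °C] = -0.6264
  Pd branch = 1.77·Pd^0.52·e^(0.02·RH+f) = 40.86 μm/a
  Sd branch = 0.102·Sd^0.62·e^(0.033·RH+0.04·T) = 197.7 μm/a
  r_corr = 40.86 + 197.7 = 238.6 μm/a
239 μm/a falls in (200, 700] for carbon steel → category CX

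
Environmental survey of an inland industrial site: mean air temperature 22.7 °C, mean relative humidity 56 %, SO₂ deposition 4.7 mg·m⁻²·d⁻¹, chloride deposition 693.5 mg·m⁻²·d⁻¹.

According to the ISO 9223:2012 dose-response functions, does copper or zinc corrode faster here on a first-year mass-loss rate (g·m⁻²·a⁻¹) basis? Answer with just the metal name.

copper: f(T) = -0.080·(T−10) [T>10 °C] = -1.0160
  sulphur-dioxide contribution → 0.07811 μm/a
  chloride contribution → 1.369 μm/a
  total first-year rate 1.447 μm/a
  mass loss = 1.447 μm/a × 8.96 g/cm³ = 12.97 g·m⁻²·a⁻¹
zinc: T>10 °C ⇒ hinge -0.071·(22.7−10) = -0.9017
  sulphur-dioxide contribution → 0.136 μm/a
  chloride contribution → 7.852 μm/a
  ⇒ r_corr(zinc) = 7.988 μm/a
  mass loss = 7.988 μm/a × 7.14 g/cm³ = 57.03 g·m⁻²·a⁻¹
Ordering by g·m⁻²·a⁻¹: zinc (57) > copper (13)

zinc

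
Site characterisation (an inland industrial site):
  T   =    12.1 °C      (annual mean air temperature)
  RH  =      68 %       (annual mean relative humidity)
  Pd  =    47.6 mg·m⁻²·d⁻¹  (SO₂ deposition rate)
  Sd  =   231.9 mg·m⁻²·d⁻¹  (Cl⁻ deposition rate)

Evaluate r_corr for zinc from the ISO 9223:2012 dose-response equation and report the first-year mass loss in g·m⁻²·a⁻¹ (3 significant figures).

zinc: f(T) = -0.071·(T−10) [T>10 °C] = -0.1491
  SO₂ term: 0.0129·47.6^0.44·exp(0.046·68-0.1491) = 1.388
  Cl⁻ term: 0.0175·231.9^0.57·exp(0.008·68+0.085·12.1) = 1.88
  sum: 1.388 + 1.88 → r_corr = 3.268 μm/a
Convert to mass loss: 3.268 μm/a × 7.14 g/cm³ = 23.34 g·m⁻²·a⁻¹

r_corr = 23.3 g·m⁻²·a⁻¹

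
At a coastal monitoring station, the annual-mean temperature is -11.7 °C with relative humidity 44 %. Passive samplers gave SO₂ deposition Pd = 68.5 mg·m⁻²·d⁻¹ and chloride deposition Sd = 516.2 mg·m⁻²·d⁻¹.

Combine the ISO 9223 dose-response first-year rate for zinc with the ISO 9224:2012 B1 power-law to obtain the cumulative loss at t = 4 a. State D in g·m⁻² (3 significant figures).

zinc: f(T) = +0.038·(T−10) [T≤10 °C] = -0.8246
  sulphur-dioxide contribution → 0.2749 μm/a
  chloride contribution → 0.3238 μm/a
  total first-year rate 0.5987 μm/a
Power-law: D(4) = r_corr · 4^0.813
  D(4) = 0.5987 × 4^0.813 = 0.5987 × 3.087 = 1.848 μm
  Mass loss = 1.848 μm × 7.14 g/cm³ = 13.19 g·m⁻²

D(4) = 13.2 g·m⁻²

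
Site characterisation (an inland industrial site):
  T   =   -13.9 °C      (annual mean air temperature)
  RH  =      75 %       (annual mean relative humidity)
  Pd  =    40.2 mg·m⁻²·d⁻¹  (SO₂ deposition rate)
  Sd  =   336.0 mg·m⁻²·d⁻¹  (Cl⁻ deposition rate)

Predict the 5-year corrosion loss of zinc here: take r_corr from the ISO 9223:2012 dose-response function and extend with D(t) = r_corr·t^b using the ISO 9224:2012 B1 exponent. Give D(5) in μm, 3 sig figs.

D(5) = 4.08 μm

zinc: temperature factor f = +0.038·(-23.9) = -0.9082
  sulphur-dioxide contribution → 0.8324 μm/a
  chloride contribution → 0.2695 μm/a
  ⇒ r_corr(zinc) = 1.102 μm/a
Power-law: D(5) = r_corr · 5^0.813
  D(5) = 1.102 × 5^0.813 = 1.102 × 3.701 = 4.078 μm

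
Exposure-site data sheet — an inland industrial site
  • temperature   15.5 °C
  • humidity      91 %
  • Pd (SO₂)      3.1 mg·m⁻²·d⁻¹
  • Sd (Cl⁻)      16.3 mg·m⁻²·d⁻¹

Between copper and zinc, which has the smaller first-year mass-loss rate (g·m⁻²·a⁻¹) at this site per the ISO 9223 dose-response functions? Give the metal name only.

copper: temperature factor f = -0.080·(5.5) = -0.4400
  SO₂ term: 0.0053·3.1^0.26·exp(0.059·91-0.4400) = 0.9833
  Sd branch = 0.01025·Sd^0.27·e^(0.036·RH+0.049·T) = 1.232 μm/a
  r_corr = 0.9833 + 1.232 = 2.215 μm/a
  mass loss = 2.215 μm/a × 8.96 g/cm³ = 19.85 g·m⁻²·a⁻¹
zinc: temperature factor f = -0.071·(5.5) = -0.3905
  SO₂ term: 0.0129·3.1^0.44·exp(0.046·91-0.3905) = 0.9444
  Cl⁻ term: 0.0175·16.3^0.57·exp(0.008·91+0.085·15.5) = 0.6643
  r_corr = 0.9444 + 0.6643 = 1.609 μm/a
  mass loss = 1.609 μm/a × 7.14 g/cm³ = 11.49 g·m⁻²·a⁻¹
Ordering by g·m⁻²·a⁻¹: copper (19.8) > zinc (11.5)

zinc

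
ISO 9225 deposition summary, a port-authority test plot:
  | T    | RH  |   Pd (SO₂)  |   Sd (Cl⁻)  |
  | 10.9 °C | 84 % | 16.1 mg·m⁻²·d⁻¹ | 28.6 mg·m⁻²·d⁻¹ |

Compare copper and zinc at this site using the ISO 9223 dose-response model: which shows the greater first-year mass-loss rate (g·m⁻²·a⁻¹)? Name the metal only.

copper: temperature factor f = -0.080·(0.9) = -0.0720
  sulphur-dioxide contribution → 1.443 μm/a
  chloride contribution → 0.8896 μm/a
  ⇒ r_corr(copper) = 2.332 μm/a
  mass loss = 2.332 μm/a × 8.96 g/cm³ = 20.9 g·m⁻²·a⁻¹
zinc: temperature factor f = -0.071·(0.9) = -0.0639
  sulphur-dioxide contribution → 1.959 μm/a
  chloride contribution → 0.5853 μm/a
  ⇒ r_corr(zinc) = 2.544 μm/a
  mass loss = 2.544 μm/a × 7.14 g/cm³ = 18.16 g·m⁻²·a⁻¹
Ordering by g·m⁻²·a⁻¹: copper (20.9) > zinc (18.2)

copper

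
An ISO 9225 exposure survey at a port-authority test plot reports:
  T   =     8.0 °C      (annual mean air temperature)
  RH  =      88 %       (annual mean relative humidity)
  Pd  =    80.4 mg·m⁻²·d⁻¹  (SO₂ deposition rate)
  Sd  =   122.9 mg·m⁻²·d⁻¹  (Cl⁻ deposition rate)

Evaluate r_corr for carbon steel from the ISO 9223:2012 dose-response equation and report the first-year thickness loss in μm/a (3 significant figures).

r_corr = 125 μm/a

carbon steel: temperature factor f = +0.150·(-2.0) = -0.3000
  SO₂ term: 1.77·80.4^0.52·exp(0.02·88-0.3000) = 74.61
  Cl⁻ term: 0.102·122.9^0.62·exp(0.033·88+0.04·8.0) = 50.62
  sum: 74.61 + 50.62 → r_corr = 125.2 μm/a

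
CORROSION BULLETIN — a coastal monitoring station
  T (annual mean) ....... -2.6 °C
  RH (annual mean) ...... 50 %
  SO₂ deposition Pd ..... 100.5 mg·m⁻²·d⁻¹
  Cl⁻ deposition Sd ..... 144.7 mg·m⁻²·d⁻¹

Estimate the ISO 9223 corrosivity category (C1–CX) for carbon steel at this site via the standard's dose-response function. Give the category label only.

carbon steel: T≤10 °C ⇒ hinge +0.150·(-2.6−10) = -1.8900
  SO₂ term: 1.77·100.5^0.52·exp(0.02·50-1.8900) = 7.991
  Cl⁻ term: 0.102·144.7^0.62·exp(0.033·50+0.04·-2.6) = 10.46
  sum: 7.991 + 10.46 → r_corr = 18.45 μm/a
Category bounds: 1.3…25 μm/a bracket r_corr ⇒ C2

C2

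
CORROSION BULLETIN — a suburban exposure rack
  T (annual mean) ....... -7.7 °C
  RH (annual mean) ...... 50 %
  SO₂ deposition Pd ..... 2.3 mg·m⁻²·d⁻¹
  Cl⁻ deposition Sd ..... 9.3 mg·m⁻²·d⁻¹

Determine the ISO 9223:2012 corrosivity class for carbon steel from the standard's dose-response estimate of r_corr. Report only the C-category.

carbon steel: f(T) = +0.150·(T−10) [T≤10 °C] = -2.6550
  SO₂ term: 1.77·2.3^0.52·exp(0.02·50-2.6550) = 0.5216
  Cl⁻ term: 0.102·9.3^0.62·exp(0.033·50+0.04·-7.7) = 1.556
  sum: 0.5216 + 1.556 → r_corr = 2.077 μm/a
Category bounds: 1.3…25 μm/a bracket r_corr ⇒ C2

C2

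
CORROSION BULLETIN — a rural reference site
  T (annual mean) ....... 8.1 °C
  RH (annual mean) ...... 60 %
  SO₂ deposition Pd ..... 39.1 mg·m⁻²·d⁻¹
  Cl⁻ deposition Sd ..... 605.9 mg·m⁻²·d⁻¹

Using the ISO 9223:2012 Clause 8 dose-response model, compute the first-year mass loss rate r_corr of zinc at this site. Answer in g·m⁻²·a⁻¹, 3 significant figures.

zinc: f(T) = +0.038·(T−10) [T≤10 °C] = -0.0722
  SO₂ term: 0.0129·39.1^0.44·exp(0.046·60-0.0722) = 0.9516
  Sd branch = 0.0175·Sd^0.57·e^(0.008·RH+0.085·T) = 2.17 μm/a
  sum: 0.9516 + 2.17 → r_corr = 3.122 μm/a
Convert to mass loss: 3.122 μm/a × 7.14 g/cm³ = 22.29 g·m⁻²·a⁻¹

r_corr = 22.3 g·m⁻²·a⁻¹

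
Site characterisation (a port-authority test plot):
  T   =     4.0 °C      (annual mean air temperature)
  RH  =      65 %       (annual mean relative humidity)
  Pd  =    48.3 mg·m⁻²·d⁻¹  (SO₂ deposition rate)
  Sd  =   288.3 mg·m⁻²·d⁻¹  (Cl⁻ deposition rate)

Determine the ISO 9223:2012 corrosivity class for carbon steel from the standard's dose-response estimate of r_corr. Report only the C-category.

C4

carbon steel: temperature factor f = +0.150·(-6.0) = -0.9000
  sulphur-dioxide contribution → 19.83 μm/a
  chloride contribution → 34.26 μm/a
  ⇒ r_corr(carbon steel) = 54.09 μm/a
Category bounds: 50…80 μm/a bracket r_corr ⇒ C4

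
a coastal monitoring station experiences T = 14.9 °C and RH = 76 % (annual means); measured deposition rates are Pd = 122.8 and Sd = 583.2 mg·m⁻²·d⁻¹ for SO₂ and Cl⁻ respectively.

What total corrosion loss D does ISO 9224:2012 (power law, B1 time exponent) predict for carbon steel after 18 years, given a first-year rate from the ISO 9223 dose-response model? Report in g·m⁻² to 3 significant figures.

D(18) = 6.89e+03 g·m⁻²

carbon steel: f(T) = -0.054·(T−10) [T>10 °C] = -0.2646
  sulphur-dioxide contribution → 75.78 μm/a
  chloride contribution → 117.9 μm/a
  total first-year rate 193.7 μm/a
Long-term exponent b (ISO 9224 Table 2, B1) = 0.523
  D(18) = 193.7 × 18^0.523 = 193.7 × 4.534 = 878.1 μm
  Mass loss = 878.1 μm × 7.85 g/cm³ = 6893 g·m⁻²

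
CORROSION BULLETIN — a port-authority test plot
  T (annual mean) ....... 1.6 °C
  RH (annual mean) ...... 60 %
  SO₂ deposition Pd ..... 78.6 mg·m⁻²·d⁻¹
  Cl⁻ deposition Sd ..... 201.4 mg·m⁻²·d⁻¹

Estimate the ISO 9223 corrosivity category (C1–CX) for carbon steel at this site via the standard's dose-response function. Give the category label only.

carbon steel: temperature factor f = +0.150·(-8.4) = -1.2600
  sulphur-dioxide contribution → 16.13 μm/a
  chloride contribution → 21.13 μm/a
  ⇒ r_corr(carbon steel) = 37.25 μm/a
37.3 μm/a falls in (25, 50] for carbon steel → category C3

C3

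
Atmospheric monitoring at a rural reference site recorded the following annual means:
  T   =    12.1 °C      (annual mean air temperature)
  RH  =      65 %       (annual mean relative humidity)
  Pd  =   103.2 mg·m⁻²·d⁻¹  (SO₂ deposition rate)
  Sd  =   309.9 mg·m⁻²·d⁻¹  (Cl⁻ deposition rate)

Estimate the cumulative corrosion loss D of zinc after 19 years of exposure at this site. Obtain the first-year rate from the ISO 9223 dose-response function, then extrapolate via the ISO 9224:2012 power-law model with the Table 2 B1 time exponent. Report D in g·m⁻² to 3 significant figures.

zinc: temperature factor f = -0.071·(2.1) = -0.1491
  Pd branch = 0.0129·Pd^0.44·e^(0.046·RH+f) = 1.7 μm/a
  Sd branch = 0.0175·Sd^0.57·e^(0.008·RH+0.085·T) = 2.165 μm/a
  sum: 1.7 + 2.165 → r_corr = 3.865 μm/a
Power-law: D(19) = r_corr · 19^0.813
  D(19) = 3.865 × 19^0.813 = 3.865 × 10.96 = 42.34 μm
  Mass loss = 42.34 μm × 7.14 g/cm³ = 302.3 g·m⁻²

D(19) = 302 g·m⁻²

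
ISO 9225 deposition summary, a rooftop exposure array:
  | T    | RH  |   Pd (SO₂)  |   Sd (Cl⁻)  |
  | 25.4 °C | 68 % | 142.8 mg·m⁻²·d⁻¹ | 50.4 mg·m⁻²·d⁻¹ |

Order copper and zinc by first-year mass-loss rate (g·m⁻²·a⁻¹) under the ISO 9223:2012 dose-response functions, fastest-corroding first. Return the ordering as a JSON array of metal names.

copper: f(T) = -0.080·(T−10) [T>10 °C] = -1.2320
  SO₂ term: 0.0053·142.8^0.26·exp(0.059·68-1.2320) = 0.3103
  Cl⁻ term: 0.01025·50.4^0.27·exp(0.036·68+0.049·25.4) = 1.186
  r_corr = 0.3103 + 1.186 = 1.496 μm/a
  mass loss = 1.496 μm/a × 8.96 g/cm³ = 13.41 g·m⁻²·a⁻¹
zinc: T>10 °C ⇒ hinge -0.071·(25.4−10) = -1.0934
  Pd branch = 0.0129·Pd^0.44·e^(0.046·RH+f) = 0.8756 μm/a
  Cl⁻ term: 0.0175·50.4^0.57·exp(0.008·68+0.085·25.4) = 2.44
  sum: 0.8756 + 2.44 → r_corr = 3.315 μm/a
  mass loss = 3.315 μm/a × 7.14 g/cm³ = 23.67 g·m⁻²·a⁻¹
Ordering by g·m⁻²·a⁻¹: zinc (23.7) > copper (13.4)

["zinc", "copper"]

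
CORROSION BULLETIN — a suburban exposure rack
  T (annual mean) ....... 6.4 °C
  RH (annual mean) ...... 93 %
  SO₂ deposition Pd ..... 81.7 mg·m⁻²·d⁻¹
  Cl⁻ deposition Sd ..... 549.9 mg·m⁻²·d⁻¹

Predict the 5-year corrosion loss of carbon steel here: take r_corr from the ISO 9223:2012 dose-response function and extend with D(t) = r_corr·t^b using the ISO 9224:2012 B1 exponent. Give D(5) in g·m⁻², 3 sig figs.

D(5) = 3.77e+03 g·m⁻²

carbon steel: temperature factor f = +0.150·(-3.6) = -0.5400
  sulphur-dioxide contribution → 65.4 μm/a
  chloride contribution → 141.8 μm/a
  total first-year rate 207.2 μm/a
ISO 9224: D(t) = r_corr · t^b with b = 0.523 (carbon steel, B1)
  D(5) = 207.2 × 5^0.523 = 207.2 × 2.32 = 480.7 μm
  Mass loss = 480.7 μm × 7.85 g/cm³ = 3774 g·m⁻²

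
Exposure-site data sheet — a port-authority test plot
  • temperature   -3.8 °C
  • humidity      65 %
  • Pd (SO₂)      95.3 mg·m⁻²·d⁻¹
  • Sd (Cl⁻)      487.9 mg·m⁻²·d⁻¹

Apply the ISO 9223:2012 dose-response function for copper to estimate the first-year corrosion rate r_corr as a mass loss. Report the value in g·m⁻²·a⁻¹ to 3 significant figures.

copper: f(T) = +0.126·(T−10) [T≤10 °C] = -1.7388
  sulphur-dioxide contribution → 0.141 μm/a
  chloride contribution → 0.4698 μm/a
  ⇒ r_corr(copper) = 0.6108 μm/a
Convert to mass loss: 0.6108 μm/a × 8.96 g/cm³ = 5.473 g·m⁻²·a⁻¹

r_corr = 5.47 g·m⁻²·a⁻¹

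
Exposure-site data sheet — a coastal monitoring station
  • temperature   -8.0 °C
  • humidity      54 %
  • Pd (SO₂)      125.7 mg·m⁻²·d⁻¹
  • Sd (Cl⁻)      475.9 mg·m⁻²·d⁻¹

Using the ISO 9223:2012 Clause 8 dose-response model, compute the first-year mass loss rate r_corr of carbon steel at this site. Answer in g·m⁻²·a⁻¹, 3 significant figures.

r_corr = 192 g·m⁻²·a⁻¹

carbon steel: T≤10 °C ⇒ hinge +0.150·(-8.0−10) = -2.7000
  SO₂ term: 1.77·125.7^0.52·exp(0.02·54-2.7000) = 4.326
  Cl⁻ term: 0.102·475.9^0.62·exp(0.033·54+0.04·-8.0) = 20.12
  r_corr = 4.326 + 20.12 = 24.44 μm/a
Convert to mass loss: 24.44 μm/a × 7.85 g/cm³ = 191.9 g·m⁻²·a⁻¹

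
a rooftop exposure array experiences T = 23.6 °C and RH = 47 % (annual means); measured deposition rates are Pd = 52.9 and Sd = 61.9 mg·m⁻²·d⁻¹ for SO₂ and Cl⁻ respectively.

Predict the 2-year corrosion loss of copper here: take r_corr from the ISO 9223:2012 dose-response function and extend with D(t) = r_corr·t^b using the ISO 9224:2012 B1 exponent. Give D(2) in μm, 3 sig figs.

D(2) = 0.983 μm

copper: temperature factor f = -0.080·(13.6) = -1.0880
  Pd branch = 0.0053·Pd^0.26·e^(0.059·RH+f) = 0.0802 μm/a
  Sd branch = 0.01025·Sd^0.27·e^(0.036·RH+0.049·T) = 0.5389 μm/a
  sum: 0.0802 + 0.5389 → r_corr = 0.6191 μm/a
Power-law: D(2) = r_corr · 2^0.667
  D(2) = 0.6191 × 2^0.667 = 0.6191 × 1.588 = 0.983 μm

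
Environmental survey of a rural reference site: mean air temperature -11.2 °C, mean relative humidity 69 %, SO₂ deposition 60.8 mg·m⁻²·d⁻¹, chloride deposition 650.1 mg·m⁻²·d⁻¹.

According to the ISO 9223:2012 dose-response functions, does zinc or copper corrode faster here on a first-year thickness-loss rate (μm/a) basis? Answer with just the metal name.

zinc: f(T) = +0.038·(T−10) [T≤10 °C] = -0.8056
  sulphur-dioxide contribution → 0.8396 μm/a
  chloride contribution → 0.4707 μm/a
  ⇒ r_corr(zinc) = 1.31 μm/a
copper: f(T) = +0.126·(T−10) [T≤10 °C] = -2.6712
  sulphur-dioxide contribution → 0.06252 μm/a
  chloride contribution → 0.408 μm/a
  ⇒ r_corr(copper) = 0.4705 μm/a
Ordering by μm/a: zinc (1.31) > copper (0.471)

zinc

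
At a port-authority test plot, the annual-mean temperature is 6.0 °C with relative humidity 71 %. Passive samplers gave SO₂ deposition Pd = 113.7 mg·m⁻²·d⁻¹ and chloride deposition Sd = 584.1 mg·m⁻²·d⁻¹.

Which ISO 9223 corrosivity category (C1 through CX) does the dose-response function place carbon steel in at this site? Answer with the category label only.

carbon steel: f(T) = +0.150·(T−10) [T≤10 °C] = -0.6000
  Pd branch = 1.77·Pd^0.52·e^(0.02·RH+f) = 47.11 μm/a
  Cl⁻ term: 0.102·584.1^0.62·exp(0.033·71+0.04·6.0) = 70.08
  r_corr = 47.11 + 70.08 = 117.2 μm/a
117 μm/a falls in (80, 200] for carbon steel → category C5

C5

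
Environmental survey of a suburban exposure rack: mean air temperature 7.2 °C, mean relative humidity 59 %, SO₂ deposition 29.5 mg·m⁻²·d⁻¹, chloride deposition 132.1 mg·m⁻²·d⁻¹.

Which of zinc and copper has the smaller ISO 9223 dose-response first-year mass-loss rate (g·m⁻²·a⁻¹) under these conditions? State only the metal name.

zinc: f(T) = +0.038·(T−10) [T≤10 °C] = -0.1064
  SO₂ term: 0.0129·29.5^0.44·exp(0.046·59-0.1064) = 0.7758
  Sd branch = 0.0175·Sd^0.57·e^(0.008·RH+0.085·T) = 0.837 μm/a
  r_corr = 0.7758 + 0.837 = 1.613 μm/a
  mass loss = 1.613 μm/a × 7.14 g/cm³ = 11.52 g·m⁻²·a⁻¹
copper: f(T) = +0.126·(T−10) [T≤10 °C] = -0.3528
  Pd branch = 0.0053·Pd^0.26·e^(0.059·RH+f) = 0.2917 μm/a
  Cl⁻ term: 0.01025·132.1^0.27·exp(0.036·59+0.049·7.2) = 0.4561
  r_corr = 0.2917 + 0.4561 = 0.7478 μm/a
  mass loss = 0.7478 μm/a × 8.96 g/cm³ = 6.7 g·m⁻²·a⁻¹
Ordering by g·m⁻²·a⁻¹: zinc (11.5) > copper (6.7)

copper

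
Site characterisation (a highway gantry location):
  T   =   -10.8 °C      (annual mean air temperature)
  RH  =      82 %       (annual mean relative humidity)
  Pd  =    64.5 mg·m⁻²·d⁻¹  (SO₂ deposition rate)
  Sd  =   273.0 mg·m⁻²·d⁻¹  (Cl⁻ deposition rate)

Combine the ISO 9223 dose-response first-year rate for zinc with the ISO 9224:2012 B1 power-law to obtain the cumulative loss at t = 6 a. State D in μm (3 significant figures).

zinc: temperature factor f = +0.038·(-20.8) = -0.7904
  Pd branch = 0.0129·Pd^0.44·e^(0.046·RH+f) = 1.591 μm/a
  Sd branch = 0.0175·Sd^0.57·e^(0.008·RH+0.085·T) = 0.3295 μm/a
  r_corr = 1.591 + 0.3295 = 1.921 μm/a
Power-law: D(6) = r_corr · 6^0.813
  D(6) = 1.921 × 6^0.813 = 1.921 × 4.292 = 8.243 μm

D(6) = 8.24 μm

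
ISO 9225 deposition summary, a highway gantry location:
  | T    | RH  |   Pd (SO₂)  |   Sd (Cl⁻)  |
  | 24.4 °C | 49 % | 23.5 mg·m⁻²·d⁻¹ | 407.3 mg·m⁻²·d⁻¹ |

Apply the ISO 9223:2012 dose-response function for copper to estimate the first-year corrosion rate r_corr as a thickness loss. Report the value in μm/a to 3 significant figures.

r_corr = 1.07 μm/a

copper: T>10 °C ⇒ hinge -0.080·(24.4−10) = -1.1520
  Pd branch = 0.0053·Pd^0.26·e^(0.059·RH+f) = 0.06855 μm/a
  Cl⁻ term: 0.01025·407.3^0.27·exp(0.036·49+0.049·24.4) = 1.002
  sum: 0.06855 + 1.002 → r_corr = 1.07 μm/a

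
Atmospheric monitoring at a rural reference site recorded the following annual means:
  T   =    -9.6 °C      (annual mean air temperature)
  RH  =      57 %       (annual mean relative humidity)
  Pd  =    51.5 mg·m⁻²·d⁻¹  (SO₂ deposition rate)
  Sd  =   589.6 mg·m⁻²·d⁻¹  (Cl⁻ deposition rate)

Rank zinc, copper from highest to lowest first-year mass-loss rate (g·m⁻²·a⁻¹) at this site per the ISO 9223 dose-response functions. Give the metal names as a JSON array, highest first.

["zinc", "copper"]

zinc: f(T) = +0.038·(T−10) [T≤10 °C] = -0.7448
  sulphur-dioxide contribution → 0.4776 μm/a
  chloride contribution → 0.4634 μm/a
  total first-year rate 0.9409 μm/a
  mass loss = 0.9409 μm/a × 7.14 g/cm³ = 6.718 g·m⁻²·a⁻¹
copper: temperature factor f = +0.126·(-19.6) = -2.4696
  sulphur-dioxide contribution → 0.03609 μm/a
  chloride contribution → 0.279 μm/a
  ⇒ r_corr(copper) = 0.3151 μm/a
  mass loss = 0.3151 μm/a × 8.96 g/cm³ = 2.823 g·m⁻²·a⁻¹
Ordering by g·m⁻²·a⁻¹: zinc (6.72) > copper (2.82)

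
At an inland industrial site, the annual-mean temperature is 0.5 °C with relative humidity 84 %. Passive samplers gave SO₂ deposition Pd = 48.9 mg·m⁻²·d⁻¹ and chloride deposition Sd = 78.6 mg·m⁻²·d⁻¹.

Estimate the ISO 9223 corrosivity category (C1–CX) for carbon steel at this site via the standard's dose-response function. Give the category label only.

C3

carbon steel: temperature factor f = +0.150·(-9.5) = -1.4250
  SO₂ term: 1.77·48.9^0.52·exp(0.02·84-1.4250) = 17.26
  Sd branch = 0.102·Sd^0.62·e^(0.033·RH+0.04·T) = 24.91 μm/a
  r_corr = 17.26 + 24.91 = 42.17 μm/a
42.2 μm/a falls in (25, 50] for carbon steel → category C3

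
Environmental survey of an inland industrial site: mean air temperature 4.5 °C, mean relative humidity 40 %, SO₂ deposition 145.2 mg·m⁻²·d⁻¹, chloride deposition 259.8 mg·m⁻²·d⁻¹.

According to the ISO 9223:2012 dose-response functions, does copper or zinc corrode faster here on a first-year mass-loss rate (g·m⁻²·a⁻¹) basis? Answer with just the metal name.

zinc

copper: f(T) = +0.126·(T−10) [T≤10 °C] = -0.6930
  SO₂ term: 0.0053·145.2^0.26·exp(0.059·40-0.6930) = 0.1024
  Sd branch = 0.01025·Sd^0.27·e^(0.036·RH+0.049·T) = 0.242 μm/a
  r_corr = 0.1024 + 0.242 = 0.3444 μm/a
  mass loss = 0.3444 μm/a × 8.96 g/cm³ = 3.086 g·m⁻²·a⁻¹
zinc: T≤10 °C ⇒ hinge +0.038·(4.5−10) = -0.2090
  SO₂ term: 0.0129·145.2^0.44·exp(0.046·40-0.2090) = 0.5891
  Cl⁻ term: 0.0175·259.8^0.57·exp(0.008·40+0.085·4.5) = 0.8404
  r_corr = 0.5891 + 0.8404 = 1.429 μm/a
  mass loss = 1.429 μm/a × 7.14 g/cm³ = 10.21 g·m⁻²·a⁻¹
Ordering by g·m⁻²·a⁻¹: zinc (10.2) > copper (3.09)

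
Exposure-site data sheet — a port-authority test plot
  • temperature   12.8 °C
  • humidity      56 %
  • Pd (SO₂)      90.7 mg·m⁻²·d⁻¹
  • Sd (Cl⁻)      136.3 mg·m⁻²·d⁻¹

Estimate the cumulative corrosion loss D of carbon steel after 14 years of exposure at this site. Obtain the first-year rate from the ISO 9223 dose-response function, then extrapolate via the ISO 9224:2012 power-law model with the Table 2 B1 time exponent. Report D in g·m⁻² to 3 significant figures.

carbon steel: temperature factor f = -0.054·(2.8) = -0.1512
  sulphur-dioxide contribution → 48.6 μm/a
  chloride contribution → 22.75 μm/a
  total first-year rate 71.35 μm/a
Long-term exponent b (ISO 9224 Table 2, B1) = 0.523
  D(14) = 71.35 × 14^0.523 = 71.35 × 3.976 = 283.7 μm
  Mass loss = 283.7 μm × 7.85 g/cm³ = 2227 g·m⁻²

D(14) = 2.23e+03 g·m⁻²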